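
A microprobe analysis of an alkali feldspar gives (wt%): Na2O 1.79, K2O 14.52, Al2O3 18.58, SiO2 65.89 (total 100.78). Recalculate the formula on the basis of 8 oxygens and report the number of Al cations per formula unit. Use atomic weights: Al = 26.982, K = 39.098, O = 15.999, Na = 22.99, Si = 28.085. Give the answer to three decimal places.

0.997 Al apfu

Na2O (M=61.979): mol = 0.02888; Na = 0.05776, O = 0.02888.
K2O (M=94.195): mol = 0.15415; K = 0.30830, O = 0.15415.
Al2O3 (M=101.961): mol = 0.18223; Al = 0.36446, O = 0.54669.
SiO2 (M=60.083): mol = 1.09665; Si = 1.09665, O = 2.19330.
ΣO = 2.92302; factor = 8/ΣO = 2.73690.
Al apfu = 0.36446 × 2.73690 = 0.997.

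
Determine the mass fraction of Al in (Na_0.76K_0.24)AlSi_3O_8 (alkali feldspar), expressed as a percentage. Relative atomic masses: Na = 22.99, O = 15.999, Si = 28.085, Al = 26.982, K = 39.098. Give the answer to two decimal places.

10.14 mass %

Molar mass of (Na_0.76K_0.24)AlSi_3O_8: 0.76×22.99 + 0.24×39.098 + 1×26.982 + 3×28.085 + 8×15.999 = 266.085 g/mol.
Mass of Al per formula unit: 1 × 26.982 = 26.982 g.
Weight fraction Al = 26.982 / 266.085 = 0.1014.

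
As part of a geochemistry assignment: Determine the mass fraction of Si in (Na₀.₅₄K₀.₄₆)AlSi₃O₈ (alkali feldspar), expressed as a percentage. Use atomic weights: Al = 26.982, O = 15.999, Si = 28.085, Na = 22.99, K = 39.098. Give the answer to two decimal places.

M((Na₀.₅₄K₀.₄₆)AlSi₃O₈) = 269.629 g/mol.
Si contributes 3 × 28.085 = 84.255 g per mole.
84.255/269.629 = 0.3125 → 31.25%.

31.25 wt%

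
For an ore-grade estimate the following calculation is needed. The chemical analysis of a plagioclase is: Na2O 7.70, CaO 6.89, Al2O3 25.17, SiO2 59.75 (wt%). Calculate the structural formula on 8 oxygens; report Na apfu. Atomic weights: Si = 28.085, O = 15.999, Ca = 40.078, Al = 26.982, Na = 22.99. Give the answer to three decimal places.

0.668 Na apfu

Na2O: 7.70/61.979 = 0.12424 mol → 0.24848 mol Na, 0.12424 mol O.
CaO: 6.89/56.077 = 0.12287 mol → 0.12287 mol Ca, 0.12287 mol O.
Al2O3: 25.17/101.961 = 0.24686 mol → 0.49372 mol Al, 0.74058 mol O.
SiO2: 59.75/60.083 = 0.99446 mol → 0.99446 mol Si, 1.98892 mol O.
Total oxygen = 2.97661 mol. Normalization factor = 8/2.97661 = 2.68762.
Na per 8 O = 0.24848 × 2.68762 = 0.668.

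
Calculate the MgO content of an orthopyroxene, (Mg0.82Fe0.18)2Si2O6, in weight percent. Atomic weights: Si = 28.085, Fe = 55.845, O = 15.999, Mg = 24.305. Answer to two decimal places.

M((Mg0.82Fe0.18)2Si2O6) = 212.128 g/mol; M(MgO) = 40.304 g/mol.
Moles MgO per formula unit = 1.64 Mg ÷ 1 = 1.6400.
MgO fraction = (1.6400 × 40.304) / 212.128 = 66.099/212.128 = 0.3116.

31.16 wt%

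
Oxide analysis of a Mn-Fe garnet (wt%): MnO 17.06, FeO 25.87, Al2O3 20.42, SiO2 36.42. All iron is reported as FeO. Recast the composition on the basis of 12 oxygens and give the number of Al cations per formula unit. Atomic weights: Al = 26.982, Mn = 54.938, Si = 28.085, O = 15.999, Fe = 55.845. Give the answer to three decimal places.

1.991 Al apfu

17.06 wt% MnO ÷ 70.937 g/mol = 0.24050 mol, giving 0.24050 Mn and 0.24050 O.
25.87 wt% FeO ÷ 71.844 g/mol = 0.36009 mol, giving 0.36009 Fe and 0.36009 O.
20.42 wt% Al2O3 ÷ 101.961 g/mol = 0.20027 mol, giving 0.40054 Al and 0.60081 O.
36.42 wt% SiO2 ÷ 60.083 g/mol = 0.60616 mol, giving 0.60616 Si and 1.21232 O.
Oxygen sums to 2.41372; scaling by 12/2.41372 = 4.97158 puts the formula on 12 O.
Al: 0.40054 × 4.97158 = 1.991 atoms per formula unit.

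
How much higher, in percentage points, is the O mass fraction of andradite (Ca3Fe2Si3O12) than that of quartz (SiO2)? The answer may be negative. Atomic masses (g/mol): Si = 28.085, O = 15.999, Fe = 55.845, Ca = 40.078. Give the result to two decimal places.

-15.48 percentage points

First mineral: 191.988 g O in 508.167 g formula = 37.78 wt% O.
Second mineral: 31.998 g O in 60.083 g formula = 53.26 wt% O.
37.78% − 53.26% gives a difference of -15.48 percentage points.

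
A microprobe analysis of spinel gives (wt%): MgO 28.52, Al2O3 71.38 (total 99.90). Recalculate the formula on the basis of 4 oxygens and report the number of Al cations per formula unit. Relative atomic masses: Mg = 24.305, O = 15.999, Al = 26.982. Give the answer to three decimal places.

MgO (M=40.304): mol = 0.70762; Mg = 0.70762, O = 0.70762.
Al2O3 (M=101.961): mol = 0.70007; Al = 1.40014, O = 2.10021.
ΣO = 2.80783; factor = 4/ΣO = 1.42459.
Al apfu = 1.40014 × 1.42459 = 1.995.

1.995 Al apfu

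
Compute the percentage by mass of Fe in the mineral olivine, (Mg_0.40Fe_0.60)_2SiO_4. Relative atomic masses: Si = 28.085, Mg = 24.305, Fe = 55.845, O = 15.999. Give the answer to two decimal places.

37.53 weight percent

Formula mass = 0.80×24.305 + 1.20×55.845 + 1×28.085 + 4×15.999 = 178.539 g/mol, of which 67.014 g is Fe.
So Fe makes up 67.014/178.539 = 0.3753 of the mass, i.e. 37.53%.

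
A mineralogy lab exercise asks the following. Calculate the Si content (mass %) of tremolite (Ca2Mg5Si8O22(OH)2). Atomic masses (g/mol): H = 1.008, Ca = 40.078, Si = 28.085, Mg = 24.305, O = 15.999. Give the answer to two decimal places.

27.66 mass %

M(Ca2Mg5Si8O22(OH)2) = 812.353 g/mol.
Si contributes 8 × 28.085 = 224.680 g per mole.
224.680/812.353 = 0.2766 → 27.66%.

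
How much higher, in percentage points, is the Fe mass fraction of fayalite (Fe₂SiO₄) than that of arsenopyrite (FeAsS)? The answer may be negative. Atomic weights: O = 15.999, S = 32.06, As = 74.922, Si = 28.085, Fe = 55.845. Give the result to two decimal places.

20.51 percentage points

First mineral: 111.690 g Fe in 203.771 g formula = 54.81 wt% Fe.
Second mineral: 55.845 g Fe in 162.827 g formula = 34.30 wt% Fe.
54.81% − 34.30% gives a difference of 20.51 percentage points.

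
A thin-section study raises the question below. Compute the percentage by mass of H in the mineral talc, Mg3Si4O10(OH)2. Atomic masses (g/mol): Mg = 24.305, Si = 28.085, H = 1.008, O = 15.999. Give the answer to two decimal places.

M(Mg3Si4O10(OH)2) = 379.259 g/mol.
H contributes 2 × 1.008 = 2.016 g per mole.
2.016/379.259 = 0.0053 → 0.53%.

0.53 mass %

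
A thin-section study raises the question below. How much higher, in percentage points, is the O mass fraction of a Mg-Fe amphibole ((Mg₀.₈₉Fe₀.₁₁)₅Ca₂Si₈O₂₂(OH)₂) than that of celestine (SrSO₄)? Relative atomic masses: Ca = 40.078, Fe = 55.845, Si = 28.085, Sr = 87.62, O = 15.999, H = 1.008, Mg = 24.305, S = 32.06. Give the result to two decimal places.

11.44 percentage points

O in (Mg₀.₈₉Fe₀.₁₁)₅Ca₂Si₈O₂₂(OH)₂: molar mass 829.700 g/mol; 24×15.999 = 383.976 g → 46.28 wt%.
O in SrSO₄: molar mass 183.676 g/mol; 4×15.999 = 63.996 g → 34.84 wt%.
Difference = 46.28 − 34.84 = 11.44 percentage points.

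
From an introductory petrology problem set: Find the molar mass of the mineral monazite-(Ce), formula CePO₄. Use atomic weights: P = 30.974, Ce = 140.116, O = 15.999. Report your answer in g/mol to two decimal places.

Ce: 1 × 140.116 = 140.1160
P: 1 × 30.974 = 30.9740
O: 4 × 15.999 = 63.9960
Summing the contributions gives the formula mass.

235.09 g/mol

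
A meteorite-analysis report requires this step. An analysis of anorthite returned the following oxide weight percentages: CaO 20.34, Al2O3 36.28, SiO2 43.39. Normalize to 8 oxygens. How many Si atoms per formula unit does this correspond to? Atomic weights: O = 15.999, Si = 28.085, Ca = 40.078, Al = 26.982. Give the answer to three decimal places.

2.010 Si apfu

20.34 wt% CaO ÷ 56.077 g/mol = 0.36272 mol, giving 0.36272 Ca and 0.36272 O.
36.28 wt% Al2O3 ÷ 101.961 g/mol = 0.35582 mol, giving 0.71164 Al and 1.06746 O.
43.39 wt% SiO2 ÷ 60.083 g/mol = 0.72217 mol, giving 0.72217 Si and 1.44434 O.
Oxygen sums to 2.87452; scaling by 8/2.87452 = 2.78307 puts the formula on 8 O.
Si: 0.72217 × 2.78307 = 2.010 atoms per formula unit.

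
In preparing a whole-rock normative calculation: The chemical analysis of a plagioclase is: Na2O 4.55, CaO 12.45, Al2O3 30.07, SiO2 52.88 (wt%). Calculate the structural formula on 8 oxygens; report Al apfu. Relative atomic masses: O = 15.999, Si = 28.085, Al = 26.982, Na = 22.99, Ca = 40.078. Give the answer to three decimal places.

1.605 Al apfu

Na2O (M=61.979): mol = 0.07341; Na = 0.14682, O = 0.07341.
CaO (M=56.077): mol = 0.22202; Ca = 0.22202, O = 0.22202.
Al2O3 (M=101.961): mol = 0.29492; Al = 0.58984, O = 0.88476.
SiO2 (M=60.083): mol = 0.88012; Si = 0.88012, O = 1.76024.
ΣO = 2.94043; factor = 8/ΣO = 2.72069.
Al apfu = 0.58984 × 2.72069 = 1.605.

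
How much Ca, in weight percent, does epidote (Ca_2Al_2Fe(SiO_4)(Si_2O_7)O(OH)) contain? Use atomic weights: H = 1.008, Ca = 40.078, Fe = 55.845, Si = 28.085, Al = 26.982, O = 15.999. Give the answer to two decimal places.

16.59 weight percent

Molar mass of Ca_2Al_2Fe(SiO_4)(Si_2O_7)O(OH): 2×40.078 + 2×26.982 + 1×55.845 + 3×28.085 + 13×15.999 + 1×1.008 = 483.215 g/mol.
Mass of Ca per formula unit: 2 × 40.078 = 80.156 g.
Weight fraction Ca = 80.156 / 483.215 = 0.1659.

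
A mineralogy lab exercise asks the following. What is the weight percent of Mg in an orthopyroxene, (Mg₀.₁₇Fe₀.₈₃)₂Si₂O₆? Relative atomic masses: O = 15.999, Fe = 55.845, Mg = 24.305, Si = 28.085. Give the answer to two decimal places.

3.26 weight percent

M((Mg₀.₁₇Fe₀.₈₃)₂Si₂O₆) = 253.130 g/mol.
Mg contributes 0.34 × 24.305 = 8.264 g per mole.
8.264/253.130 = 0.0326 → 3.26%.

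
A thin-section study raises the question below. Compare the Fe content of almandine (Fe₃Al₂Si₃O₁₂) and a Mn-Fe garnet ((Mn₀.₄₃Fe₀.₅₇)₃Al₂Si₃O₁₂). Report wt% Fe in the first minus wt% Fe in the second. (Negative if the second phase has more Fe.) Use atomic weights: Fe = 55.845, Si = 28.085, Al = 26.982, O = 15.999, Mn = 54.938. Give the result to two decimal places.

14.43 percentage points

First mineral: 167.535 g Fe in 497.742 g formula = 33.66 wt% Fe.
Second mineral: 95.495 g Fe in 496.572 g formula = 19.23 wt% Fe.
33.66% − 19.23% gives a difference of 14.43 percentage points.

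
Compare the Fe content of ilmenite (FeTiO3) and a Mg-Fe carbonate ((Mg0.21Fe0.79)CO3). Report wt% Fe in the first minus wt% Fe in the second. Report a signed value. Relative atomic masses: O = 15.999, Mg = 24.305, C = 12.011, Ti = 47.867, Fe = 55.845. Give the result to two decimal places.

First mineral: 55.845 g Fe in 151.709 g formula = 36.81 wt% Fe.
Second mineral: 44.118 g Fe in 109.230 g formula = 40.39 wt% Fe.
36.81% − 40.39% gives a difference of -3.58 percentage points.

-3.58 percentage points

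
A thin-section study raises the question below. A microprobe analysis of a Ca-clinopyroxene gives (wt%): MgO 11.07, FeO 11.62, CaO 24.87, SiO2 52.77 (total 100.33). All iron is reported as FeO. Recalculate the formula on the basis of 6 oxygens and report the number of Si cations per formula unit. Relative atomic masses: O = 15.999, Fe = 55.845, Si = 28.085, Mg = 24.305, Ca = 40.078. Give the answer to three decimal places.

1.999 Si apfu

11.07 wt% MgO ÷ 40.304 g/mol = 0.27466 mol, giving 0.27466 Mg and 0.27466 O.
11.62 wt% FeO ÷ 71.844 g/mol = 0.16174 mol, giving 0.16174 Fe and 0.16174 O.
24.87 wt% CaO ÷ 56.077 g/mol = 0.44350 mol, giving 0.44350 Ca and 0.44350 O.
52.77 wt% SiO2 ÷ 60.083 g/mol = 0.87829 mol, giving 0.87829 Si and 1.75658 O.
Oxygen sums to 2.63648; scaling by 6/2.63648 = 2.27576 puts the formula on 6 O.
Si: 0.87829 × 2.27576 = 1.999 atoms per formula unit.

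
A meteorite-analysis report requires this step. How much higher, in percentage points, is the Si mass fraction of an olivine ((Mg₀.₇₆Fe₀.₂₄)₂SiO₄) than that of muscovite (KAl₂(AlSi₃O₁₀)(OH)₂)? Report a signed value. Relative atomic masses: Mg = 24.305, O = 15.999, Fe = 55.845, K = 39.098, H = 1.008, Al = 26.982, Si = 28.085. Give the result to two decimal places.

First mineral: 28.085 g Si in 155.830 g formula = 18.02 wt% Si.
Second mineral: 84.255 g Si in 398.303 g formula = 21.15 wt% Si.
18.02% − 21.15% gives a difference of -3.13 percentage points.

-3.13 percentage points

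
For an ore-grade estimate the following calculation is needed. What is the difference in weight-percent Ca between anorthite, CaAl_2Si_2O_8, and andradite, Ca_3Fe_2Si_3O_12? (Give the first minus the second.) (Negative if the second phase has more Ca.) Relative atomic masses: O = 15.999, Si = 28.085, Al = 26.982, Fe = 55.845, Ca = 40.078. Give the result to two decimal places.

-9.25 percentage points

M(CaAl_2Si_2O_8) = 278.204 g/mol, so wt% Ca = 40.078/278.204 × 100 = 14.41%.
M(Ca_3Fe_2Si_3O_12) = 508.167 g/mol, so wt% Ca = 120.234/508.167 × 100 = 23.66%.
14.41 − 23.66 = -9.25 pp.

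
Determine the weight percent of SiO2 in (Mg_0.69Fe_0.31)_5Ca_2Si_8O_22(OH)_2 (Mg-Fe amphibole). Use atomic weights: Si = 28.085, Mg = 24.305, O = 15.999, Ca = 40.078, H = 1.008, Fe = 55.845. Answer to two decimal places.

Formula mass = 861.240 g/mol.
8 Si → 8.0000 mol SiO2 per formula unit; M(SiO2) = 60.083, so SiO2 mass = 480.664 g.
480.664/861.240 × 100 = 55.81 wt%.

55.81 wt%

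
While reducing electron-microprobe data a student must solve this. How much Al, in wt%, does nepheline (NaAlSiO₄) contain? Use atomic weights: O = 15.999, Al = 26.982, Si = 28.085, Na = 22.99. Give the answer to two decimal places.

Formula mass = 1·22.99 + 1·26.982 + 1·28.085 + 4·15.999 = 142.053 g/mol, of which 26.982 g is Al.
So Al makes up 26.982/142.053 = 0.1899 of the mass, i.e. 18.99%.

18.99 wt%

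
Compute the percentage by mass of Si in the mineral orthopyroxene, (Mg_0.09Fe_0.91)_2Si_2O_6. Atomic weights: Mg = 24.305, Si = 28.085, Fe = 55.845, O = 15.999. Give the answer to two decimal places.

21.76 mass %

Molar mass of (Mg_0.09Fe_0.91)_2Si_2O_6: 0.18·24.305 + 1.82·55.845 + 2·28.085 + 6·15.999 = 258.177 g/mol.
Mass of Si per formula unit: 2 × 28.085 = 56.170 g.
Weight fraction Si = 56.170 / 258.177 = 0.2176.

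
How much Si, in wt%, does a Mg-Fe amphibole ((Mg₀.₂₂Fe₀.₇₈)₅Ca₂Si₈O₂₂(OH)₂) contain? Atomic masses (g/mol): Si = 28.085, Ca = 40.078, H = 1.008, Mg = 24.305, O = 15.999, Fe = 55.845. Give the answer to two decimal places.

Molar mass of (Mg₀.₂₂Fe₀.₇₈)₅Ca₂Si₈O₂₂(OH)₂: 1.10*24.305 + 3.90*55.845 + 2*40.078 + 8*28.085 + 24*15.999 + 2*1.008 = 935.359 g/mol.
Mass of Si per formula unit: 8 × 28.085 = 224.680 g.
Weight fraction Si = 224.680 / 935.359 = 0.2402.

24.02 wt%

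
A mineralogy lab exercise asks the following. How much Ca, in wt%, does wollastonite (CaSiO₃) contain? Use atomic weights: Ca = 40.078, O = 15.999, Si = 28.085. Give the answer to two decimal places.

34.50 wt%

Formula mass = 1×40.078 + 1×28.085 + 3×15.999 = 116.160 g/mol, of which 40.078 g is Ca.
So Ca makes up 40.078/116.160 = 0.3450 of the mass, i.e. 34.50%.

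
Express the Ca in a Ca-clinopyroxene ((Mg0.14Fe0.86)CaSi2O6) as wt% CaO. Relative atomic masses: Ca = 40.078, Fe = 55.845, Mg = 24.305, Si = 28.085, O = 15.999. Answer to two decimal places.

23.01 wt%

Molar mass of (Mg0.14Fe0.86)CaSi2O6 = 0.14×24.305 + 0.86×55.845 + 1×40.078 + 2×28.085 + 6×15.999 = 243.671 g/mol.
Each formula unit contains 1 Ca, equivalent to 1/1 = 1.0000 mol CaO.
M(CaO) = 1×40.078 + 1×15.999 = 56.077 g/mol.
Mass of CaO per formula unit = 1.0000 × 56.077 = 56.077 g.
CaO wt% = 56.077 / 243.671 × 100 = 23.01%.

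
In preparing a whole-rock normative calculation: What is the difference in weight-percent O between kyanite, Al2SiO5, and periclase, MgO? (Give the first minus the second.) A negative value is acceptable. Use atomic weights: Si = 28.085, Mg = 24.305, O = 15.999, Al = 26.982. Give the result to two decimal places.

First mineral: 79.995 g O in 162.044 g formula = 49.37 wt% O.
Second mineral: 15.999 g O in 40.304 g formula = 39.70 wt% O.
49.37% − 39.70% gives a difference of 9.67 percentage points.

9.67 percentage points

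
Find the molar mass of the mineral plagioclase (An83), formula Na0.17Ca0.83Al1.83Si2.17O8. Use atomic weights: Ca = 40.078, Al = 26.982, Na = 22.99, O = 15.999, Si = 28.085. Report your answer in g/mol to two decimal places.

275.49 g/mol

M = 0.17*22.99 + 0.83*40.078 + 1.83*26.982 + 2.17*28.085 + 8*15.999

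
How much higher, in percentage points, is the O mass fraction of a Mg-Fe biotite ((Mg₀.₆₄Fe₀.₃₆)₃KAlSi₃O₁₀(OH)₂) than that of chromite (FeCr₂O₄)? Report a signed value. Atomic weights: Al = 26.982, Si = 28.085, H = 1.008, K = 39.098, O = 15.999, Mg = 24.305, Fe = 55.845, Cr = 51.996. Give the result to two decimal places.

O in (Mg₀.₆₄Fe₀.₃₆)₃KAlSi₃O₁₀(OH)₂: molar mass 451.317 g/mol; 12×15.999 = 191.988 g → 42.54 wt%.
O in FeCr₂O₄: molar mass 223.833 g/mol; 4×15.999 = 63.996 g → 28.59 wt%.
Difference = 42.54 − 28.59 = 13.95 percentage points.

13.95 percentage points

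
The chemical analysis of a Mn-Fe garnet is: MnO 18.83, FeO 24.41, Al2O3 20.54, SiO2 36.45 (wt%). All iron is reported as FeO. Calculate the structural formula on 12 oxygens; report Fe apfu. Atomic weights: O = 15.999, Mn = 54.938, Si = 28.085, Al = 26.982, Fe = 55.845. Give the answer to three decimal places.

MnO (M=70.937): mol = 0.26545; Mn = 0.26545, O = 0.26545.
FeO (M=71.844): mol = 0.33976; Fe = 0.33976, O = 0.33976.
Al2O3 (M=101.961): mol = 0.20145; Al = 0.40290, O = 0.60435.
SiO2 (M=60.083): mol = 0.60666; Si = 0.60666, O = 1.21332.
ΣO = 2.42288; factor = 12/ΣO = 4.95278.
Fe apfu = 0.33976 × 4.95278 = 1.683.

1.683 Fe apfu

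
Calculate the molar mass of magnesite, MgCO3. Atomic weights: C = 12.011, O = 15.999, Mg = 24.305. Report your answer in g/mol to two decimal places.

M = 1(24.305) + 1(12.011) + 3(15.999)

84.31 g/mol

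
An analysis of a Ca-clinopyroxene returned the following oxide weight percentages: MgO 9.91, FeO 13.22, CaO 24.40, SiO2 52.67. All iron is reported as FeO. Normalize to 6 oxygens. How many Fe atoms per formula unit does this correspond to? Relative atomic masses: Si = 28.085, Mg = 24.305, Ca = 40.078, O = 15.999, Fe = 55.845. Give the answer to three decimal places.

9.91 wt% MgO ÷ 40.304 g/mol = 0.24588 mol, giving 0.24588 Mg and 0.24588 O.
13.22 wt% FeO ÷ 71.844 g/mol = 0.18401 mol, giving 0.18401 Fe and 0.18401 O.
24.40 wt% CaO ÷ 56.077 g/mol = 0.43512 mol, giving 0.43512 Ca and 0.43512 O.
52.67 wt% SiO2 ÷ 60.083 g/mol = 0.87662 mol, giving 0.87662 Si and 1.75324 O.
Oxygen sums to 2.61825; scaling by 6/2.61825 = 2.29161 puts the formula on 6 O.
Fe: 0.18401 × 2.29161 = 0.422 atoms per formula unit.

0.422 Fe apfu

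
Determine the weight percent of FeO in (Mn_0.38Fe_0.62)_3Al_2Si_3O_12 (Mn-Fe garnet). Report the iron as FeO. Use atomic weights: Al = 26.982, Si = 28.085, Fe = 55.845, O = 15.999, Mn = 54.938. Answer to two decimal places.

Formula mass = 496.708 g/mol.
1.86 Fe → 1.8600 mol FeO per formula unit; M(FeO) = 71.844, so FeO mass = 133.630 g.
133.630/496.708 × 100 = 26.90 wt%.

26.90 wt%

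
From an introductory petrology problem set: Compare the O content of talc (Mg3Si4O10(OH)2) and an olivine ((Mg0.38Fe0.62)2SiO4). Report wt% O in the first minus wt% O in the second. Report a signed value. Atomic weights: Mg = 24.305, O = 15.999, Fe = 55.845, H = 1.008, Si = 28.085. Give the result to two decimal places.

O in Mg3Si4O10(OH)2: molar mass 379.259 g/mol; 12×15.999 = 191.988 g → 50.62 wt%.
O in (Mg0.38Fe0.62)2SiO4: molar mass 179.801 g/mol; 4×15.999 = 63.996 g → 35.59 wt%.
Difference = 50.62 − 35.59 = 15.03 percentage points.

15.03 percentage points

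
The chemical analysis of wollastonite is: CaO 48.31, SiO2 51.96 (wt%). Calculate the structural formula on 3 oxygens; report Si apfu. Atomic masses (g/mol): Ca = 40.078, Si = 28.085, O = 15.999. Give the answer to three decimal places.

CaO: 48.31/56.077 = 0.86149 mol → 0.86149 mol Ca, 0.86149 mol O.
SiO2: 51.96/60.083 = 0.86480 mol → 0.86480 mol Si, 1.72960 mol O.
Total oxygen = 2.59109 mol. Normalization factor = 3/2.59109 = 1.15781.
Si per 3 O = 0.86480 × 1.15781 = 1.001.

1.001 Si apfu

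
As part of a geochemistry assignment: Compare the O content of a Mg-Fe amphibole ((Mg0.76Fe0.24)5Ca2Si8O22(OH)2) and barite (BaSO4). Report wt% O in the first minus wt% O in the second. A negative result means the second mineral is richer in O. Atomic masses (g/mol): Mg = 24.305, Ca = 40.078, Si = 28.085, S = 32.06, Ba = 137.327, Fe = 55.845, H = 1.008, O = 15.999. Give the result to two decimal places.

17.74 percentage points

O in (Mg0.76Fe0.24)5Ca2Si8O22(OH)2: molar mass 850.201 g/mol; 24×15.999 = 383.976 g → 45.16 wt%.
O in BaSO4: molar mass 233.383 g/mol; 4×15.999 = 63.996 g → 27.42 wt%.
Difference = 45.16 − 27.42 = 17.74 percentage points.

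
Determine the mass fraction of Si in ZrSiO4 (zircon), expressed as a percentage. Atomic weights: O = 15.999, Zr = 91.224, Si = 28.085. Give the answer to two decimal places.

Molar mass of ZrSiO4: 1*91.224 + 1*28.085 + 4*15.999 = 183.305 g/mol.
Mass of Si per formula unit: 1 × 28.085 = 28.085 g.
Weight fraction Si = 28.085 / 183.305 = 0.1532.

15.32 mass %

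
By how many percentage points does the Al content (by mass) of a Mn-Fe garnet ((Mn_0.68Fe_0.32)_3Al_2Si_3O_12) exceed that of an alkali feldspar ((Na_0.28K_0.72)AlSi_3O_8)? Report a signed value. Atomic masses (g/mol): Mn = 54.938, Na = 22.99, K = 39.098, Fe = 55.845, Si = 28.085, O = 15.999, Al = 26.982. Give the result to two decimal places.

1.03 percentage points

M((Mn_0.68Fe_0.32)_3Al_2Si_3O_12) = 495.892 g/mol, so wt% Al = 53.964/495.892 × 100 = 10.88%.
M((Na_0.28K_0.72)AlSi_3O_8) = 273.817 g/mol, so wt% Al = 26.982/273.817 × 100 = 9.85%.
10.88 − 9.85 = 1.03 pp.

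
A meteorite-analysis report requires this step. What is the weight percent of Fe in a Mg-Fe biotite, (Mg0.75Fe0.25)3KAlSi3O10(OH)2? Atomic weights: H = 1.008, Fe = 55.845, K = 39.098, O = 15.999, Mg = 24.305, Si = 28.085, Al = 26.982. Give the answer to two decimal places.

9.50 weight percent

Formula mass = 2.25×24.305 + 0.75×55.845 + 1×39.098 + 1×26.982 + 3×28.085 + 12×15.999 + 2×1.008 = 440.909 g/mol, of which 41.884 g is Fe.
So Fe makes up 41.884/440.909 = 0.0950 of the mass, i.e. 9.50%.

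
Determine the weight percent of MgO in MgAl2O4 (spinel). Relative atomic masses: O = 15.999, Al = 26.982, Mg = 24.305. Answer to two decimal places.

Formula mass = 142.265 g/mol.
1 Mg → 1.0000 mol MgO per formula unit; M(MgO) = 40.304, so MgO mass = 40.304 g.
40.304/142.265 × 100 = 28.33 wt%.

28.33 wt%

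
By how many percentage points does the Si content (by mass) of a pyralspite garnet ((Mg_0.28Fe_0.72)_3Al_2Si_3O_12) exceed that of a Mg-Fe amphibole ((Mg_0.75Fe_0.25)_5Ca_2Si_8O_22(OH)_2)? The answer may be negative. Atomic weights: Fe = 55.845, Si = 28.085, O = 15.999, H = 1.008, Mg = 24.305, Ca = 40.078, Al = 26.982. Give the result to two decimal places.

-8.50 percentage points

M((Mg_0.28Fe_0.72)_3Al_2Si_3O_12) = 471.248 g/mol, so wt% Si = 84.255/471.248 × 100 = 17.88%.
M((Mg_0.75Fe_0.25)_5Ca_2Si_8O_22(OH)_2) = 851.778 g/mol, so wt% Si = 224.680/851.778 × 100 = 26.38%.
17.88 − 26.38 = -8.50 pp.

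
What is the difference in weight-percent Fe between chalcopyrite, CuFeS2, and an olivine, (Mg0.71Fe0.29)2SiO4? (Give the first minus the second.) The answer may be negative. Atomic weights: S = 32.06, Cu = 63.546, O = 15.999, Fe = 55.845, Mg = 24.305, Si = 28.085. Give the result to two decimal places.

10.06 percentage points

M(CuFeS2) = 183.511 g/mol, so wt% Fe = 55.845/183.511 × 100 = 30.43%.
M((Mg0.71Fe0.29)2SiO4) = 158.984 g/mol, so wt% Fe = 32.390/158.984 × 100 = 20.37%.
30.43 − 20.37 = 10.06 pp.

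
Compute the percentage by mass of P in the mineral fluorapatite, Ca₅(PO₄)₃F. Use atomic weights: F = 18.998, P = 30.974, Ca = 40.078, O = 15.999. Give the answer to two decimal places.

Molar mass of Ca₅(PO₄)₃F: 5·40.078 + 3·30.974 + 12·15.999 + 1·18.998 = 504.298 g/mol.
Mass of P per formula unit: 3 × 30.974 = 92.922 g.
Weight fraction P = 92.922 / 504.298 = 0.1843.

18.43 weight percent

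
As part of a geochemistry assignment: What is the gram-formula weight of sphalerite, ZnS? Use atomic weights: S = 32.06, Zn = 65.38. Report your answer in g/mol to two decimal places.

M = 1*65.38 + 1*32.06

97.44 g/mol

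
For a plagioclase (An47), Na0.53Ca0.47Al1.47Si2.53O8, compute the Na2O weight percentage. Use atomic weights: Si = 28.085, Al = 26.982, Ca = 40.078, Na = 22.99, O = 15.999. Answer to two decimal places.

6.09 wt%

Formula mass = 269.732 g/mol.
0.53 Na → 0.2650 mol Na2O per formula unit; M(Na2O) = 61.979, so Na2O mass = 16.424 g.
16.424/269.732 × 100 = 6.09 wt%.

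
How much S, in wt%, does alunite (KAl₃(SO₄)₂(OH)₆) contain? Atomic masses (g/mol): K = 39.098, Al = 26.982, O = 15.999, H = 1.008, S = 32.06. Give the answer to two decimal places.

Molar mass of KAl₃(SO₄)₂(OH)₆: 1×39.098 + 3×26.982 + 2×32.06 + 14×15.999 + 6×1.008 = 414.198 g/mol.
Mass of S per formula unit: 2 × 32.06 = 64.120 g.
Weight fraction S = 64.120 / 414.198 = 0.1548.

15.48 wt%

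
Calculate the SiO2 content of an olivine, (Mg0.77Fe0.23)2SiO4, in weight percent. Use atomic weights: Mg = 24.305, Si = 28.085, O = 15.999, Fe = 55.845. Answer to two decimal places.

38.71 wt%

M((Mg0.77Fe0.23)2SiO4) = 155.199 g/mol; M(SiO2) = 60.083 g/mol.
Moles SiO2 per formula unit = 1 Si ÷ 1 = 1.0000.
SiO2 fraction = (1.0000 × 60.083) / 155.199 = 60.083/155.199 = 0.3871.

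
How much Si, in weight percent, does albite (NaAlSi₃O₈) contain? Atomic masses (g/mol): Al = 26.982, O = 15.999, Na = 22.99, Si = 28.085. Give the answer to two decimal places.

Molar mass of NaAlSi₃O₈: 1*22.99 + 1*26.982 + 3*28.085 + 8*15.999 = 262.219 g/mol.
Mass of Si per formula unit: 3 × 28.085 = 84.255 g.
Weight fraction Si = 84.255 / 262.219 = 0.3213.

32.13 weight percent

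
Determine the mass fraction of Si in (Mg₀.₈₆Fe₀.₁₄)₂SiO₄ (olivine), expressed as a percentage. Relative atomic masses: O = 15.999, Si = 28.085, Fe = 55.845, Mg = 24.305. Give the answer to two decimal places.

Formula mass = 1.72×24.305 + 0.28×55.845 + 1×28.085 + 4×15.999 = 149.522 g/mol, of which 28.085 g is Si.
So Si makes up 28.085/149.522 = 0.1878 of the mass, i.e. 18.78%.

18.78 mass %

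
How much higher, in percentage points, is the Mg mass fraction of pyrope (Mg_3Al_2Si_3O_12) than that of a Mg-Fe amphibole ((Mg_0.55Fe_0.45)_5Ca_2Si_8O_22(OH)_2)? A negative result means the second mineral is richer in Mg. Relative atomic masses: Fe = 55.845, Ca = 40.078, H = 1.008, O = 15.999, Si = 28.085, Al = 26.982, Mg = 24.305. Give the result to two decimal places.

Mg in Mg_3Al_2Si_3O_12: molar mass 403.122 g/mol; 3×24.305 = 72.915 g → 18.09 wt%.
Mg in (Mg_0.55Fe_0.45)_5Ca_2Si_8O_22(OH)_2: molar mass 883.318 g/mol; 2.75×24.305 = 66.839 g → 7.57 wt%.
Difference = 18.09 − 7.57 = 10.52 percentage points.

10.52 percentage points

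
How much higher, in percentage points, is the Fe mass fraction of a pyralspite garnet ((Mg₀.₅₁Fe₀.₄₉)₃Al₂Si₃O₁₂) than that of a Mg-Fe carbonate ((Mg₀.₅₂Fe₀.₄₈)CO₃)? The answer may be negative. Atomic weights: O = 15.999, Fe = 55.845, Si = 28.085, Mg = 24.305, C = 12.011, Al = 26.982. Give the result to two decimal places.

-8.69 percentage points

First mineral: 82.092 g Fe in 449.486 g formula = 18.26 wt% Fe.
Second mineral: 26.806 g Fe in 99.452 g formula = 26.95 wt% Fe.
18.26% − 26.95% gives a difference of -8.69 percentage points.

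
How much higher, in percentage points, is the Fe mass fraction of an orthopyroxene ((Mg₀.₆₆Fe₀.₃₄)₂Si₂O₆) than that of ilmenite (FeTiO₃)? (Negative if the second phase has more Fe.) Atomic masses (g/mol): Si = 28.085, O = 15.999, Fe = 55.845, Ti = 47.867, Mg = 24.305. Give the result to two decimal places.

-19.72 percentage points

First mineral: 37.975 g Fe in 222.221 g formula = 17.09 wt% Fe.
Second mineral: 55.845 g Fe in 151.709 g formula = 36.81 wt% Fe.
17.09% − 36.81% gives a difference of -19.72 percentage points.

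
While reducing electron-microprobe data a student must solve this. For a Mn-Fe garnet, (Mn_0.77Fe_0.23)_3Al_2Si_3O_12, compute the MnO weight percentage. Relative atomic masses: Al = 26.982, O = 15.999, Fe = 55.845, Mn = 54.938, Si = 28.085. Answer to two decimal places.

33.06 wt%

Molar mass of (Mn_0.77Fe_0.23)_3Al_2Si_3O_12 = 2.31×54.938 + 0.69×55.845 + 2×26.982 + 3×28.085 + 12×15.999 = 495.647 g/mol.
Each formula unit contains 2.31 Mn, equivalent to 2.31/1 = 2.3100 mol MnO.
M(MnO) = 1×54.938 + 1×15.999 = 70.937 g/mol.
Mass of MnO per formula unit = 2.3100 × 70.937 = 163.864 g.
MnO wt% = 163.864 / 495.647 × 100 = 33.06%.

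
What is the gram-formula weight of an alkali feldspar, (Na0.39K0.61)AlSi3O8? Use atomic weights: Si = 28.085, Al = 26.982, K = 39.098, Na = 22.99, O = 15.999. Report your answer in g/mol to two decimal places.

M = 0.39×22.99 + 0.61×39.098 + 1×26.982 + 3×28.085 + 8×15.999

272.04 g/mol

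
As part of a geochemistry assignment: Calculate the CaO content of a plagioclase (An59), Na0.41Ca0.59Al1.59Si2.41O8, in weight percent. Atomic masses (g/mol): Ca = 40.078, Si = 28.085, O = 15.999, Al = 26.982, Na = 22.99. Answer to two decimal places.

Formula mass = 271.650 g/mol.
0.59 Ca → 0.5900 mol CaO per formula unit; M(CaO) = 56.077, so CaO mass = 33.085 g.
33.085/271.650 × 100 = 12.18 wt%.

12.18 wt%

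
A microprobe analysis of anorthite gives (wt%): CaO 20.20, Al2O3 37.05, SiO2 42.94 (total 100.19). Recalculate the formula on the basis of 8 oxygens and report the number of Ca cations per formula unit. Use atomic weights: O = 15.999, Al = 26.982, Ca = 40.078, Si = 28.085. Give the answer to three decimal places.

CaO: 20.20/56.077 = 0.36022 mol → 0.36022 mol Ca, 0.36022 mol O.
Al2O3: 37.05/101.961 = 0.36337 mol → 0.72674 mol Al, 1.09011 mol O.
SiO2: 42.94/60.083 = 0.71468 mol → 0.71468 mol Si, 1.42936 mol O.
Total oxygen = 2.87969 mol. Normalization factor = 8/2.87969 = 2.77808.
Ca per 8 O = 0.36022 × 2.77808 = 1.001.

1.001 Ca apfu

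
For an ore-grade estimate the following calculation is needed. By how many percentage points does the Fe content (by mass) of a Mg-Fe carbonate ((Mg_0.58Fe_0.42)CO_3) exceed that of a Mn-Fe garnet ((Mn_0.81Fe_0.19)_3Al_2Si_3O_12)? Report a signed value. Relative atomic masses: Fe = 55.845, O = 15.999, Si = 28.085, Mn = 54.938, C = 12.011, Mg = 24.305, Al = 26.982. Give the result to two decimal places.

First mineral: 23.455 g Fe in 97.560 g formula = 24.04 wt% Fe.
Second mineral: 31.832 g Fe in 495.538 g formula = 6.42 wt% Fe.
24.04% − 6.42% gives a difference of 17.62 percentage points.

17.62 percentage points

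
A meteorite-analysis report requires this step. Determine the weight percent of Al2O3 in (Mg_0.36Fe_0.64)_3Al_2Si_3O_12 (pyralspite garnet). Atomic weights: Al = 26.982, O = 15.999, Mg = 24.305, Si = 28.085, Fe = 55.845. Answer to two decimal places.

21.99 wt%

Formula mass = 463.679 g/mol.
2 Al → 1.0000 mol Al2O3 per formula unit; M(Al2O3) = 101.961, so Al2O3 mass = 101.961 g.
101.961/463.679 × 100 = 21.99 wt%.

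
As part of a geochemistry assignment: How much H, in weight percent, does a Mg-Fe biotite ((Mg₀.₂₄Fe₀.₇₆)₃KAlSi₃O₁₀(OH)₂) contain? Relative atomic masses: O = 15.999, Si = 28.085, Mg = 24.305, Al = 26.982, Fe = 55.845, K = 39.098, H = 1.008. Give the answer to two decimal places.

0.41 weight percent

Molar mass of (Mg₀.₂₄Fe₀.₇₆)₃KAlSi₃O₁₀(OH)₂: 0.72*24.305 + 2.28*55.845 + 1*39.098 + 1*26.982 + 3*28.085 + 12*15.999 + 2*1.008 = 489.165 g/mol.
Mass of H per formula unit: 2 × 1.008 = 2.016 g.
Weight fraction H = 2.016 / 489.165 = 0.0041.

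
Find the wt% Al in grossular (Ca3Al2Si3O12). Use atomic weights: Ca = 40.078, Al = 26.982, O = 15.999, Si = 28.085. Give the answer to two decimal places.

11.98 weight percent

M(Ca3Al2Si3O12) = 450.441 g/mol.
Al contributes 2 × 26.982 = 53.964 g per mole.
53.964/450.441 = 0.1198 → 11.98%.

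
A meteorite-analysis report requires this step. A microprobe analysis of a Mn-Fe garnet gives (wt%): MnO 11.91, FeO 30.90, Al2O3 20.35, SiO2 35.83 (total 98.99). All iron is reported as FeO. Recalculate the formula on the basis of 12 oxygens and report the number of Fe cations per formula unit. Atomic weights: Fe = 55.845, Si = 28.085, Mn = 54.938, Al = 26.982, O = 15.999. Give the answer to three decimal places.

MnO (M=70.937): mol = 0.16790; Mn = 0.16790, O = 0.16790.
FeO (M=71.844): mol = 0.43010; Fe = 0.43010, O = 0.43010.
Al2O3 (M=101.961): mol = 0.19959; Al = 0.39918, O = 0.59877.
SiO2 (M=60.083): mol = 0.59634; Si = 0.59634, O = 1.19268.
ΣO = 2.38945; factor = 12/ΣO = 5.02208.
Fe apfu = 0.43010 × 5.02208 = 2.160.

2.160 Fe apfu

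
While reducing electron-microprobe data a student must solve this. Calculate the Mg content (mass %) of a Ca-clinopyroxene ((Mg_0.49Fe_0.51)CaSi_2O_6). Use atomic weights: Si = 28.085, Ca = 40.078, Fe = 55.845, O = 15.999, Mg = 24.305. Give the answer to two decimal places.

Molar mass of (Mg_0.49Fe_0.51)CaSi_2O_6: 0.49·24.305 + 0.51·55.845 + 1·40.078 + 2·28.085 + 6·15.999 = 232.632 g/mol.
Mass of Mg per formula unit: 0.49 × 24.305 = 11.909 g.
Weight fraction Mg = 11.909 / 232.632 = 0.0512.

5.12 mass %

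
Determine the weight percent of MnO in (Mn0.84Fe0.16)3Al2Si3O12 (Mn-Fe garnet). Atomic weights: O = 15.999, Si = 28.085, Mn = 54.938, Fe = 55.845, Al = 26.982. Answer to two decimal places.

36.08 wt%

Formula mass = 495.456 g/mol.
2.52 Mn → 2.5200 mol MnO per formula unit; M(MnO) = 70.937, so MnO mass = 178.761 g.
178.761/495.456 × 100 = 36.08 wt%.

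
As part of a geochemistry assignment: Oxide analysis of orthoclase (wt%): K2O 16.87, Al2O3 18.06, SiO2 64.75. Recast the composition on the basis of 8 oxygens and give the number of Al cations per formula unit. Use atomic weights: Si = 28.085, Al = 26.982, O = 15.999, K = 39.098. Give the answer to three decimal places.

0.989 Al apfu

16.87 wt% K2O ÷ 94.195 g/mol = 0.17910 mol, giving 0.35820 K and 0.17910 O.
18.06 wt% Al2O3 ÷ 101.961 g/mol = 0.17713 mol, giving 0.35426 Al and 0.53139 O.
64.75 wt% SiO2 ÷ 60.083 g/mol = 1.07768 mol, giving 1.07768 Si and 2.15536 O.
Oxygen sums to 2.86585; scaling by 8/2.86585 = 2.79149 puts the formula on 8 O.
Al: 0.35426 × 2.79149 = 0.989 atoms per formula unit.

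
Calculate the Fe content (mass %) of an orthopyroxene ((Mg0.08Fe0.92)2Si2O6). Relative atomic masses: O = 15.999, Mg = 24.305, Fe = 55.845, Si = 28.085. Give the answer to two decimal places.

39.70 mass %

M((Mg0.08Fe0.92)2Si2O6) = 258.808 g/mol.
Fe contributes 1.84 × 55.845 = 102.755 g per mole.
102.755/258.808 = 0.3970 → 39.70%.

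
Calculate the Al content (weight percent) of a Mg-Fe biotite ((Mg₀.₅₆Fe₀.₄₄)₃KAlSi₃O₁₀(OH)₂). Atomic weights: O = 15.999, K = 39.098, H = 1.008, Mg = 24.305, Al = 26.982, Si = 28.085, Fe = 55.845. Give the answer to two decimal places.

5.88 weight percent

Formula mass = 1.68*24.305 + 1.32*55.845 + 1*39.098 + 1*26.982 + 3*28.085 + 12*15.999 + 2*1.008 = 458.887 g/mol, of which 26.982 g is Al.
So Al makes up 26.982/458.887 = 0.0588 of the mass, i.e. 5.88%.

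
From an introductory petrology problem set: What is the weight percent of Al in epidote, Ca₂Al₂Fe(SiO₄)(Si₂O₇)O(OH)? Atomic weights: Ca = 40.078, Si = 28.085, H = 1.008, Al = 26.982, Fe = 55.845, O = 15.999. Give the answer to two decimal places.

M(Ca₂Al₂Fe(SiO₄)(Si₂O₇)O(OH)) = 483.215 g/mol.
Al contributes 2 × 26.982 = 53.964 g per mole.
53.964/483.215 = 0.1117 → 11.17%.

11.17 weight percent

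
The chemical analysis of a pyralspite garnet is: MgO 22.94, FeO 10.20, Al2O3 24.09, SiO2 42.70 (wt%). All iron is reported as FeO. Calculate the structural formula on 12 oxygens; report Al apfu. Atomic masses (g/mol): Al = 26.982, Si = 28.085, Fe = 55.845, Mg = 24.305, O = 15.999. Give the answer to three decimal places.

MgO: 22.94/40.304 = 0.56917 mol → 0.56917 mol Mg, 0.56917 mol O.
FeO: 10.20/71.844 = 0.14197 mol → 0.14197 mol Fe, 0.14197 mol O.
Al2O3: 24.09/101.961 = 0.23627 mol → 0.47254 mol Al, 0.70881 mol O.
SiO2: 42.70/60.083 = 0.71068 mol → 0.71068 mol Si, 1.42136 mol O.
Total oxygen = 2.84131 mol. Normalization factor = 12/2.84131 = 4.22340.
Al per 12 O = 0.47254 × 4.22340 = 1.996.

1.996 Al apfu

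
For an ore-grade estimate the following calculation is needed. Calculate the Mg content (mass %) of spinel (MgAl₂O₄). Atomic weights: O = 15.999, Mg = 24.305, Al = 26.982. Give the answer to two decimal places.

Formula mass = 1·24.305 + 2·26.982 + 4·15.999 = 142.265 g/mol, of which 24.305 g is Mg.
So Mg makes up 24.305/142.265 = 0.1708 of the mass, i.e. 17.08%.

17.08 mass %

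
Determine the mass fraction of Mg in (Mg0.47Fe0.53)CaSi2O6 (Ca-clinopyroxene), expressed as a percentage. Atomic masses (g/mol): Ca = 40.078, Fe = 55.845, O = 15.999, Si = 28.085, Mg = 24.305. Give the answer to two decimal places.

4.90 weight percent

M((Mg0.47Fe0.53)CaSi2O6) = 233.263 g/mol.
Mg contributes 0.47 × 24.305 = 11.423 g per mole.
11.423/233.263 = 0.0490 → 4.90%.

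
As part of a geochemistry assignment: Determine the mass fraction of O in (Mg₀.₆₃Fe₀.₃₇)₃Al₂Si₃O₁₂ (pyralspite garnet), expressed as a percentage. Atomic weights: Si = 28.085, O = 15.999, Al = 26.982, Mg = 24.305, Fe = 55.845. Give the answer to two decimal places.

43.82 weight percent

Formula mass = 1.89×24.305 + 1.11×55.845 + 2×26.982 + 3×28.085 + 12×15.999 = 438.131 g/mol, of which 191.988 g is O.
So O makes up 191.988/438.131 = 0.4382 of the mass, i.e. 43.82%.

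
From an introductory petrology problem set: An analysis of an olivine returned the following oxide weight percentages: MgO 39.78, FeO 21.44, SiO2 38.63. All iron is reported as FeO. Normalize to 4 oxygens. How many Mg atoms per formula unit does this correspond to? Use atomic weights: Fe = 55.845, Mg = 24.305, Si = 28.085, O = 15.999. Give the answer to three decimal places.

MgO (M=40.304): mol = 0.98700; Mg = 0.98700, O = 0.98700.
FeO (M=71.844): mol = 0.29842; Fe = 0.29842, O = 0.29842.
SiO2 (M=60.083): mol = 0.64294; Si = 0.64294, O = 1.28588.
ΣO = 2.57130; factor = 4/ΣO = 1.55563.
Mg apfu = 0.98700 × 1.55563 = 1.535.

1.535 Mg apfu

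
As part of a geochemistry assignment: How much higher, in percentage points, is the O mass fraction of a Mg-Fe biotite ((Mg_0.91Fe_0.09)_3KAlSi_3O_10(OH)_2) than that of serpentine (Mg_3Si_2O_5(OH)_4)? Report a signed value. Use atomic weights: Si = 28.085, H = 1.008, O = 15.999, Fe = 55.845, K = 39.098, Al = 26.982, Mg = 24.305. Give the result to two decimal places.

-6.87 percentage points

M((Mg_0.91Fe_0.09)_3KAlSi_3O_10(OH)_2) = 425.770 g/mol, so wt% O = 191.988/425.770 × 100 = 45.09%.
M(Mg_3Si_2O_5(OH)_4) = 277.108 g/mol, so wt% O = 143.991/277.108 × 100 = 51.96%.
45.09 − 51.96 = -6.87 pp.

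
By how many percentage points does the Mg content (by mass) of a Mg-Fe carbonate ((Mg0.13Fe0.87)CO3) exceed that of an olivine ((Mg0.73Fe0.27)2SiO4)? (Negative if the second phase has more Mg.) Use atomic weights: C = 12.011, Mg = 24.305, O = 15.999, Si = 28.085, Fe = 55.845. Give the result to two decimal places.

-19.67 percentage points

M((Mg0.13Fe0.87)CO3) = 111.753 g/mol, so wt% Mg = 3.160/111.753 × 100 = 2.83%.
M((Mg0.73Fe0.27)2SiO4) = 157.723 g/mol, so wt% Mg = 35.485/157.723 × 100 = 22.50%.
2.83 − 22.50 = -19.67 pp.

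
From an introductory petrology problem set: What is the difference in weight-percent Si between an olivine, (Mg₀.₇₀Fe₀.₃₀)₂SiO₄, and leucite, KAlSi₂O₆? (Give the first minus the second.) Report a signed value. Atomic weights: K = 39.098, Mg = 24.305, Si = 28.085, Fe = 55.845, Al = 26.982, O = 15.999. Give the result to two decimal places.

First mineral: 28.085 g Si in 159.615 g formula = 17.60 wt% Si.
Second mineral: 56.170 g Si in 218.244 g formula = 25.74 wt% Si.
17.60% − 25.74% gives a difference of -8.14 percentage points.

-8.14 percentage points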